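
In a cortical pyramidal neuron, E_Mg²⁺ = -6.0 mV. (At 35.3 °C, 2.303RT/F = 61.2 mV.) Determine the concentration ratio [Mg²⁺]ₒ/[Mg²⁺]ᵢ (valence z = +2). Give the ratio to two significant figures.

0.64

log₁₀([out]/[in]) = E·z/(61.2) = -6.0 × 2 / 61.2 = -0.1961
[out]/[in] = 10^(-0.1961) = 0.6367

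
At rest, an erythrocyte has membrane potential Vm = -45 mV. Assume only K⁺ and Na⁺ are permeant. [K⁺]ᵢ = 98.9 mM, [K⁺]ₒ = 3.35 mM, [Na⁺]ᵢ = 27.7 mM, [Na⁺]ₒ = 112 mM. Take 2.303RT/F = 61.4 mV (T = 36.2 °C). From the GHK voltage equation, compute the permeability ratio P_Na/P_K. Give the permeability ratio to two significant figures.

0.14

Let α = P_Na/P_K. GHK: Vm = 61.4·log₁₀[(Kₒ + α·Naₒ)/(Kᵢ + α·Naᵢ)].
10^(Vm/61.4) = 10^(-45.0/61.4) = 0.18497
So 0.18497·(Kᵢ + α·Naᵢ) = Kₒ + α·Naₒ → α = (0.18497·98.9 − 3.35) / (112.0 − 0.18497·27.7)
α = (18.29 − 3.35) / (112.0 − 5.124) = 14.94/106.9 = 0.1398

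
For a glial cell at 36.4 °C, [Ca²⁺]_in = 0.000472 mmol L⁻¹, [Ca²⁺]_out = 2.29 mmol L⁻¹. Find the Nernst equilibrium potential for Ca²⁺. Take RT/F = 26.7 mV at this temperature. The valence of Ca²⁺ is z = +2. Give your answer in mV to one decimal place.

113.3 mV

E = (26.7/z) · ln([Ca²⁺]_out/[Ca²⁺]_in) with z = +2.
= (26.7/2) · ln(2.29/0.000472) = 13.35 · ln(4852)
= 13.35 · (8.4871) = 113.30 mV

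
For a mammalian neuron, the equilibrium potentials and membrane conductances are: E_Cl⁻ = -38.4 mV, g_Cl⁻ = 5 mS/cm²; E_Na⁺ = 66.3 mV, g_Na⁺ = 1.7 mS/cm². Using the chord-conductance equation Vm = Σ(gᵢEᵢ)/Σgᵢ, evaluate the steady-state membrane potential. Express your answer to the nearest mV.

Σ gᵢEᵢ = 5·(-38.4) + 1.7·(66.3) = -79.29
Σ gᵢ = 5 + 1.7 = 6.7
Vm = -79.29 / 6.7 = -11.83 mV

-12 mV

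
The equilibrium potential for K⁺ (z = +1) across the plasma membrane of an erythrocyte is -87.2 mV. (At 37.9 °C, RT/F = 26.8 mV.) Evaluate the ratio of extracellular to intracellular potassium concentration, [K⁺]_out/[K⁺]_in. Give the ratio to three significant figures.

ln([out]/[in]) = E·z/(26.8) = -87.2 × 1 / 26.8 = -3.2537
[out]/[in] = e^(-3.2537) = 0.03863

0.0386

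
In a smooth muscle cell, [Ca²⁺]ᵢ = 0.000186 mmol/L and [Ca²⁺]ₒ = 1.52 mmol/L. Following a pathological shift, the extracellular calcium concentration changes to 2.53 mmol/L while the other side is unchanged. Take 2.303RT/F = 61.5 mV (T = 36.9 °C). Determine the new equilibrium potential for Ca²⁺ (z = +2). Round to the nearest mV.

127 mV

After the shift: [Ca²⁺]_out = 2.53, [Ca²⁺]_in = 0.000186 mmol/L.
E_new = (61.5/2)·log₁₀(2.53/0.000186) = 30.75 · (4.1336) = 127.11 mV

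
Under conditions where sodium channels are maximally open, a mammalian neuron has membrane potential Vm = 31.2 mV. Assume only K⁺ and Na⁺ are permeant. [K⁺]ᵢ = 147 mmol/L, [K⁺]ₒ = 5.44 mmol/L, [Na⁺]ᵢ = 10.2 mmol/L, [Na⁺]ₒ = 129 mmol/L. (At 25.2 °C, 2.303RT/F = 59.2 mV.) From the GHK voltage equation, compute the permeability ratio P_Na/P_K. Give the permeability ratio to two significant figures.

Let α = P_Na/P_K. GHK: Vm = 59.2·log₁₀[(Kₒ + α·Naₒ)/(Kᵢ + α·Naᵢ)].
10^(Vm/59.2) = 10^(31.2/59.2) = 3.3653
So 3.3653·(Kᵢ + α·Naᵢ) = Kₒ + α·Naₒ → α = (3.3653·147.0 − 5.44) / (129.0 − 3.3653·10.2)
α = (494.7 − 5.44) / (129.0 − 34.33) = 489.3/94.67 = 5.168

5.2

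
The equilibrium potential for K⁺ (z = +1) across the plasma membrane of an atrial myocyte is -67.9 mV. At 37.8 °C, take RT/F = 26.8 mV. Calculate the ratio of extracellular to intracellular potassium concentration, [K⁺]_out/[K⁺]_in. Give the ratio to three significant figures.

0.0794

ln([out]/[in]) = E·z/(26.8) = -67.9 × 1 / 26.8 = -2.5336
[out]/[in] = e^(-2.5336) = 0.07937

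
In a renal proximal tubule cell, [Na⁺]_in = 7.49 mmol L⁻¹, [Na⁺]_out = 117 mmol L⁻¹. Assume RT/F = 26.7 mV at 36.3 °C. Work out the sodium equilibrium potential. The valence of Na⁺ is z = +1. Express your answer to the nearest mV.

E = (26.7/z) · ln([Na⁺]_out/[Na⁺]_in) with z = +1.
= (26.7/1) · ln(117/7.49) = 26.70 · ln(15.62)
= 26.70 · (2.7486) = 73.39 mV

73 mV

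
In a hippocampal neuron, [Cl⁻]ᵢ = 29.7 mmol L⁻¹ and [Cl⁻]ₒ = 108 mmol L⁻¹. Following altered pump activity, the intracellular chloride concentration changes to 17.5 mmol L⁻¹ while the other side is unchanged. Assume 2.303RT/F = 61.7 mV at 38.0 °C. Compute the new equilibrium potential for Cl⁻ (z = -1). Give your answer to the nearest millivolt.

After the shift: [Cl⁻]_out = 108, [Cl⁻]_in = 17.5 mmol L⁻¹.
E_new = (61.7/-1)·log₁₀(108/17.5) = -61.70 · (0.7904) = -48.77 mV

-49 mV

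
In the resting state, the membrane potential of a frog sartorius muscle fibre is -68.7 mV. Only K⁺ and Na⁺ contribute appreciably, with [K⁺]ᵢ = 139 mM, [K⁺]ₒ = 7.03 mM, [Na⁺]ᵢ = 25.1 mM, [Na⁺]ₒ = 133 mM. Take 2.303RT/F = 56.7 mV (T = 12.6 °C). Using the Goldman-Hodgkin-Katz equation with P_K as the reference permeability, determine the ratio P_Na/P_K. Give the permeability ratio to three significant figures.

0.0115

Let α = P_Na/P_K. GHK: Vm = 56.7·log₁₀[(Kₒ + α·Naₒ)/(Kᵢ + α·Naᵢ)].
10^(Vm/56.7) = 10^(-68.7/56.7) = 0.061427
So 0.061427·(Kᵢ + α·Naᵢ) = Kₒ + α·Naₒ → α = (0.061427·139.0 − 7.03) / (133.0 − 0.061427·25.1)
α = (8.538 − 7.03) / (133.0 − 1.542) = 1.508/131.5 = 0.01147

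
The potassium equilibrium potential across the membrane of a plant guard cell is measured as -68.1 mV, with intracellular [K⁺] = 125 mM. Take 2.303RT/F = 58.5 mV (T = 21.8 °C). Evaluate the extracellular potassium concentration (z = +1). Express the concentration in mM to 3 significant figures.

Nernst: E = (58.5/1) · log₁₀([out]/[in]), so log₁₀([out]/[in]) = -68.1 × 1 / 58.5 = -1.1641.
[out]/[in] = 10^(-1.1641) = 0.06853.
[out] = 0.06853 × 125 = 8.567 mM.

8.57 mM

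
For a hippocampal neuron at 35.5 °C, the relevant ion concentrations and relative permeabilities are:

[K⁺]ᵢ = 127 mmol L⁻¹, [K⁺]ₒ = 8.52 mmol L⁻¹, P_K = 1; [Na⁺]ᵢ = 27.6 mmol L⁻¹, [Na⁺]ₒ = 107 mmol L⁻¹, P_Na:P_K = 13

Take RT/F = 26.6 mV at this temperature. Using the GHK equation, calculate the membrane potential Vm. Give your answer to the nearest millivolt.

28 mV

Vm = 26.6 · ln[(Σ P·[cation]ₒ + Σ P·[anion]ᵢ) / (Σ P·[cation]ᵢ + Σ P·[anion]ₒ)]
Numerator = 1×8.52 + 13×107 = 1400
Denominator = 1×127 + 13×27.6 = 485.8
Vm = 26.6 · ln(2.8809) = 26.6 × (1.0581) = 28.15 mV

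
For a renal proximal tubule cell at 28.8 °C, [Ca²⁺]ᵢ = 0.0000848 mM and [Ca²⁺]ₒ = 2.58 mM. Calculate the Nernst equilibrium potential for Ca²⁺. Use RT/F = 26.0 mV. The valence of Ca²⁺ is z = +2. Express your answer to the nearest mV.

E = (26.0/z) · ln([Ca²⁺]_out/[Ca²⁺]_in) with z = +2.
= (26.0/2) · ln(2.58/0.0000848) = 13.00 · ln(3.042e+04)
= 13.00 · (10.3230) = 134.20 mV

134 mV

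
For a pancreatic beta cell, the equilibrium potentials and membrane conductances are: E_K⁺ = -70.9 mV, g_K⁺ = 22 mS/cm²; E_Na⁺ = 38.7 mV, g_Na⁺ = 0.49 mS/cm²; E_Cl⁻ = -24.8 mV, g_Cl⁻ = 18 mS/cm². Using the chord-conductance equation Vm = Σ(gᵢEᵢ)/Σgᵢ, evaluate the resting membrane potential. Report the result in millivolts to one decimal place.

-49.1 mV

Σ gᵢEᵢ = 22·(-70.9) + 0.49·(38.7) + 18·(-24.8) = -1987.24
Σ gᵢ = 22 + 0.49 + 18 = 40.49
Vm = -1987.24 / 40.49 = -49.08 mV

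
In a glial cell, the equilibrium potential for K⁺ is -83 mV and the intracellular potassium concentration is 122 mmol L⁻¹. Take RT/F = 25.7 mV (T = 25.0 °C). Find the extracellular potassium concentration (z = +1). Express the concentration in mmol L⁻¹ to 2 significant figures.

4.8 mmol L⁻¹

Nernst: E = (25.7/1) · ln([out]/[in]), so ln([out]/[in]) = -83.0 × 1 / 25.7 = -3.2296.
[out]/[in] = e^(-3.2296) = 0.03957.
[out] = 0.03957 × 122 = 4.828 mmol L⁻¹.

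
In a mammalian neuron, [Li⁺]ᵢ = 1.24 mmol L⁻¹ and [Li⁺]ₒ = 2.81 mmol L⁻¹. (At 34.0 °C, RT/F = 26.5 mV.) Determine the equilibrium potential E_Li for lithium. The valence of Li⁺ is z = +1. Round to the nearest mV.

22 mV

E = (26.5/z) · ln([Li⁺]_out/[Li⁺]_in) with z = +1.
= (26.5/1) · ln(2.81/1.24) = 26.50 · ln(2.266)
= 26.50 · (0.8181) = 21.68 mV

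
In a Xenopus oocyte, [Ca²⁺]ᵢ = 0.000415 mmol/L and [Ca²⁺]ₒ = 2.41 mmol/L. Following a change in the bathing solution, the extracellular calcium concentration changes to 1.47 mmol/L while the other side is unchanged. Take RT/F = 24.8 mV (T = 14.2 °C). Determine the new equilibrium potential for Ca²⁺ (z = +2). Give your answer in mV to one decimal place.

After the shift: [Ca²⁺]_out = 1.47, [Ca²⁺]_in = 0.000415 mmol/L.
E_new = (24.8/2)·ln(1.47/0.000415) = 12.40 · (8.1725) = 101.34 mV

101.3 mV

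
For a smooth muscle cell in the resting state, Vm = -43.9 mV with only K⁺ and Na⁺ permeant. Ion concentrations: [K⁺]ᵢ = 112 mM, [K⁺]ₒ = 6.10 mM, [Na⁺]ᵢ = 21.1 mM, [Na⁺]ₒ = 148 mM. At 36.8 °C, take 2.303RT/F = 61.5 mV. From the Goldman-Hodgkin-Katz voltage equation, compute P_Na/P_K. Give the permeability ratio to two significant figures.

0.11

Let α = P_Na/P_K. GHK: Vm = 61.5·log₁₀[(Kₒ + α·Naₒ)/(Kᵢ + α·Naᵢ)].
10^(Vm/61.5) = 10^(-43.9/61.5) = 0.19328
So 0.19328·(Kᵢ + α·Naᵢ) = Kₒ + α·Naₒ → α = (0.19328·112.0 − 6.1) / (148.0 − 0.19328·21.1)
α = (21.65 − 6.1) / (148.0 − 4.078) = 15.55/143.9 = 0.108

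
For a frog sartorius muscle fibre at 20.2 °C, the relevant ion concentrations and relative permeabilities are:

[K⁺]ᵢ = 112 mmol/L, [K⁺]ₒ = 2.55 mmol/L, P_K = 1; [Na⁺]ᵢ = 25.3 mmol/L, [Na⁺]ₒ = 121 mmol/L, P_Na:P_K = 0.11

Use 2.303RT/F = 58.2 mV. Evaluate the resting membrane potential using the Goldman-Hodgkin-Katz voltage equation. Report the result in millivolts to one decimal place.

-50.0 mV

Vm = 58.2 · log₁₀[(Σ P·[cation]ₒ + Σ P·[anion]ᵢ) / (Σ P·[cation]ᵢ + Σ P·[anion]ₒ)]
Numerator = 1×2.55 + 0.11×121 = 15.86
Denominator = 1×112 + 0.11×25.3 = 114.8
Vm = 58.2 · log₁₀(0.13817) = 58.2 × (-0.8596) = -50.03 mV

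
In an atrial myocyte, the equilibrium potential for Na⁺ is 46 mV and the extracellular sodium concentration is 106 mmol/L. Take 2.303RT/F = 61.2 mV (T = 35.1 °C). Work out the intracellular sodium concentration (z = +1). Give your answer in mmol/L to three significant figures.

18.8 mmol/L

Nernst: E = (61.2/1) · log₁₀([out]/[in]), so log₁₀([out]/[in]) = 46.0 × 1 / 61.2 = 0.7516.
[out]/[in] = 10^(0.7516) = 5.645.
[in] = 106 / 5.645 = 18.78 mmol/L.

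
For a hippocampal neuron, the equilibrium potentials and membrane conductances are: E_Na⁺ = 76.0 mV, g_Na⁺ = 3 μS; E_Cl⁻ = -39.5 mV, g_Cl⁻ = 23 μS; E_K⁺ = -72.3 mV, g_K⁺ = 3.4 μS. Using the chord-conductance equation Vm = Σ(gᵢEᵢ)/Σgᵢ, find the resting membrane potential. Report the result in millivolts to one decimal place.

Σ gᵢEᵢ = 3·(76.0) + 23·(-39.5) + 3.4·(-72.3) = -926.32
Σ gᵢ = 3 + 23 + 3.4 = 29.4
Vm = -926.32 / 29.4 = -31.51 mV

-31.5 mV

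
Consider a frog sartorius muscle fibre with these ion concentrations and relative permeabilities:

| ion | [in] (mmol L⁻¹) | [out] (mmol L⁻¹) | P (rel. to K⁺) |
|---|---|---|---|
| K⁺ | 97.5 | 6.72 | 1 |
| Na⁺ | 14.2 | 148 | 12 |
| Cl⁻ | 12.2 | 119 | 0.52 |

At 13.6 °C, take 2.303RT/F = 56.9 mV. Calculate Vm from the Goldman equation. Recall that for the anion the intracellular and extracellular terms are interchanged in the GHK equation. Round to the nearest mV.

42 mV

Vm = 56.9 · log₁₀[(Σ P·[cation]ₒ + Σ P·[anion]ᵢ) / (Σ P·[cation]ᵢ + Σ P·[anion]ₒ)]
Numerator = 1×6.72 + 12×148 + 0.52×12.2 = 1789
Denominator = 1×97.5 + 12×14.2 + 0.52×119 = 329.8
Vm = 56.9 · log₁₀(5.425) = 56.9 × (0.7344) = 41.79 mV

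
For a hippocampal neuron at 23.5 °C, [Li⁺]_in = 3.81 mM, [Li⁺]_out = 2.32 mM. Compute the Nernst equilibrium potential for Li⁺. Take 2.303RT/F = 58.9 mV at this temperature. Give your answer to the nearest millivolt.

E = (58.9/z) · log₁₀([Li⁺]_out/[Li⁺]_in) with z = +1.
= (58.9/1) · log₁₀(2.32/3.81) = 58.90 · log₁₀(0.6089)
= 58.90 · (-0.2154) = -12.69 mV

-13 mV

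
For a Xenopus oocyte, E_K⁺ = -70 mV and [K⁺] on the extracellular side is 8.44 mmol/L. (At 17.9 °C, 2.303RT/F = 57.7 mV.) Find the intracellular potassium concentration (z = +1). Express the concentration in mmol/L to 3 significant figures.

138 mmol/L

Nernst: E = (57.7/1) · log₁₀([out]/[in]), so log₁₀([out]/[in]) = -70.0 × 1 / 57.7 = -1.2132.
[out]/[in] = 10^(-1.2132) = 0.06121.
[in] = 8.44 / 0.06121 = 137.9 mmol/L.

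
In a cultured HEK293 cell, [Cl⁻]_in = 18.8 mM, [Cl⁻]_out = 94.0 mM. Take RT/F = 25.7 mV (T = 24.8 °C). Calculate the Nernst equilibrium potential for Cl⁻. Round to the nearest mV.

E = (25.7/z) · ln([Cl⁻]_out/[Cl⁻]_in) with z = -1.
For an anion, dividing by z = -1 reverses the sign.
= (25.7/-1) · ln(94.0/18.8) = -25.70 · ln(5)
= -25.70 · (1.6094) = -41.36 mV

-41 mV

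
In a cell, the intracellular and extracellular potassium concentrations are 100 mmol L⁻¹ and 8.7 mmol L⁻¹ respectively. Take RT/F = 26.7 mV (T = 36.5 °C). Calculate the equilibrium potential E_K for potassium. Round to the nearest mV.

-65 mV

E = (26.7/z) · ln([K⁺]_out/[K⁺]_in) with z = +1.
= (26.7/1) · ln(8.7/100) = 26.70 · ln(0.087)
= 26.70 · (-2.4418) = -65.20 mV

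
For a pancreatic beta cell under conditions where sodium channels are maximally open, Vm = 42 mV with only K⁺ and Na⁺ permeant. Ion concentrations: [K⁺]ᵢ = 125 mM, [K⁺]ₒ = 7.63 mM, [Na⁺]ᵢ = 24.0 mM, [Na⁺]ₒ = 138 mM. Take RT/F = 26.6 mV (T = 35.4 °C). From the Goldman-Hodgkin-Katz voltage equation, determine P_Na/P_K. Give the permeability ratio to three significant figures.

27.7

Let α = P_Na/P_K. GHK: Vm = 26.6·ln[(Kₒ + α·Naₒ)/(Kᵢ + α·Naᵢ)].
e^(Vm/26.6) = e^(42.0/26.6) = 4.8498
So 4.8498·(Kᵢ + α·Naᵢ) = Kₒ + α·Naₒ → α = (4.8498·125.0 − 7.63) / (138.0 − 4.8498·24.0)
α = (606.2 − 7.63) / (138.0 − 116.4) = 598.6/21.6 = 27.71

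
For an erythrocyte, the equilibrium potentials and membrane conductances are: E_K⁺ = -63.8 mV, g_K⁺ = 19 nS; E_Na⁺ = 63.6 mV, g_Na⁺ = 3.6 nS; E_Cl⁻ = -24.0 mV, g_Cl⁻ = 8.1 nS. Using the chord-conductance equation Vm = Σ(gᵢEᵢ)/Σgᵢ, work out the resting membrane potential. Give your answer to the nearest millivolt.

-38 mV

Σ gᵢEᵢ = 19·(-63.8) + 3.6·(63.6) + 8.1·(-24.0) = -1177.64
Σ gᵢ = 19 + 3.6 + 8.1 = 30.7
Vm = -1177.64 / 30.7 = -38.36 mV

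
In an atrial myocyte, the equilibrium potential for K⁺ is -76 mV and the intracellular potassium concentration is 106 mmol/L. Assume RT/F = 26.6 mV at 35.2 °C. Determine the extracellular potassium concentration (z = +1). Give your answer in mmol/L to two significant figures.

6.1 mmol/L

Nernst: E = (26.6/1) · ln([out]/[in]), so ln([out]/[in]) = -76.0 × 1 / 26.6 = -2.8571.
[out]/[in] = e^(-2.8571) = 0.05743.
[out] = 0.05743 × 106 = 6.088 mmol/L.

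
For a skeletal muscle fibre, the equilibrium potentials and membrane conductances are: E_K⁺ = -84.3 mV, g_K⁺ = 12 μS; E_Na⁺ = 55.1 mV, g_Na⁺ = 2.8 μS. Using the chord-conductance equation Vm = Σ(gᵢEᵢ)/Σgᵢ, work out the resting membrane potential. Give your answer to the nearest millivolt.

-58 mV

Σ gᵢEᵢ = 12·(-84.3) + 2.8·(55.1) = -857.32
Σ gᵢ = 12 + 2.8 = 14.8
Vm = -857.32 / 14.8 = -57.93 mV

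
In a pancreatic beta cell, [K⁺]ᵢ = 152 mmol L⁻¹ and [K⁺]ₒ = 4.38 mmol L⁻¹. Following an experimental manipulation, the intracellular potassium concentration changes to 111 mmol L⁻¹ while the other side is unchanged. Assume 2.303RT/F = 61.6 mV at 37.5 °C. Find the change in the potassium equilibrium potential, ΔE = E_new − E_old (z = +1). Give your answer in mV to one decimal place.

E_old = (61.6/1)·log₁₀(4.38/152) = -94.89 mV
E_new = (61.6/1)·log₁₀(4.38/111) = -86.48 mV
ΔE = -86.48 − (-94.89) = 8.41 mV

8.4 mV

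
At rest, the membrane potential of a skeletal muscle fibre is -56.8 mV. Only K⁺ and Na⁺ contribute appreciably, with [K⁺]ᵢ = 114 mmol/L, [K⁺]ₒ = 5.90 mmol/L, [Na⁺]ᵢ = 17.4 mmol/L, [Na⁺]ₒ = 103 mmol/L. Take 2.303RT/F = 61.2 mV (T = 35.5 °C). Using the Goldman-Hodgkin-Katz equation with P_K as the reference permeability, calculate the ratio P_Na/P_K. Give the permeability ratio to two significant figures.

Let α = P_Na/P_K. GHK: Vm = 61.2·log₁₀[(Kₒ + α·Naₒ)/(Kᵢ + α·Naᵢ)].
10^(Vm/61.2) = 10^(-56.8/61.2) = 0.118
So 0.118·(Kᵢ + α·Naᵢ) = Kₒ + α·Naₒ → α = (0.118·114.0 − 5.9) / (103.0 − 0.118·17.4)
α = (13.45 − 5.9) / (103.0 − 2.053) = 7.552/100.9 = 0.07482

0.075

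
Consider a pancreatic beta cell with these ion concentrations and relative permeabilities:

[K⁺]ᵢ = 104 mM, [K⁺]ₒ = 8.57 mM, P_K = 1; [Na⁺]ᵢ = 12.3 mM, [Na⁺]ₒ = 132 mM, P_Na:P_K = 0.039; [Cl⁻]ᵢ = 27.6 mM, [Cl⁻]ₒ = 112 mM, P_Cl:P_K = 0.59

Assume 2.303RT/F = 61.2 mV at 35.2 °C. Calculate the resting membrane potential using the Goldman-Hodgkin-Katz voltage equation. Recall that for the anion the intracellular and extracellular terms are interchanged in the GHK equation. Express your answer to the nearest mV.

-46 mV

Vm = 61.2 · log₁₀[(Σ P·[cation]ₒ + Σ P·[anion]ᵢ) / (Σ P·[cation]ᵢ + Σ P·[anion]ₒ)]
Numerator = 1×8.57 + 0.039×132 + 0.59×27.6 = 30
Denominator = 1×104 + 0.039×12.3 + 0.59×112 = 170.6
Vm = 61.2 · log₁₀(0.1759) = 61.2 × (-0.7547) = -46.19 mV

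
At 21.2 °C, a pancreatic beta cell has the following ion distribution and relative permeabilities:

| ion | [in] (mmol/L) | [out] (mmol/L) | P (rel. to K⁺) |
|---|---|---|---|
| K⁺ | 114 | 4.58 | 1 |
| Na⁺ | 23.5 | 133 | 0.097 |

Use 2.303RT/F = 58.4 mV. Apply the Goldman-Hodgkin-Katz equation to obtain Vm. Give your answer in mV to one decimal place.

-48.1 mV

Vm = 58.4 · log₁₀[(Σ P·[cation]ₒ + Σ P·[anion]ᵢ) / (Σ P·[cation]ᵢ + Σ P·[anion]ₒ)]
Numerator = 1×4.58 + 0.097×133 = 17.48
Denominator = 1×114 + 0.097×23.5 = 116.3
Vm = 58.4 · log₁₀(0.15034) = 58.4 × (-0.8229) = -48.06 mV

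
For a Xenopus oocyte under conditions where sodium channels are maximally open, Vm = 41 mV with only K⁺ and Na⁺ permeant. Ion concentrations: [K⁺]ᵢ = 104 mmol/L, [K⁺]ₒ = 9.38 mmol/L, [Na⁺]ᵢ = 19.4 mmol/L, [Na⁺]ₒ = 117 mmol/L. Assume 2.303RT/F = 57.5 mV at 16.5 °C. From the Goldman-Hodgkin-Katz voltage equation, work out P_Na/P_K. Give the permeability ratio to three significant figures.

31.4

Let α = P_Na/P_K. GHK: Vm = 57.5·log₁₀[(Kₒ + α·Naₒ)/(Kᵢ + α·Naᵢ)].
10^(Vm/57.5) = 10^(41.0/57.5) = 5.1647
So 5.1647·(Kᵢ + α·Naᵢ) = Kₒ + α·Naₒ → α = (5.1647·104.0 − 9.38) / (117.0 − 5.1647·19.4)
α = (537.1 − 9.38) / (117.0 − 100.2) = 527.7/16.81 = 31.4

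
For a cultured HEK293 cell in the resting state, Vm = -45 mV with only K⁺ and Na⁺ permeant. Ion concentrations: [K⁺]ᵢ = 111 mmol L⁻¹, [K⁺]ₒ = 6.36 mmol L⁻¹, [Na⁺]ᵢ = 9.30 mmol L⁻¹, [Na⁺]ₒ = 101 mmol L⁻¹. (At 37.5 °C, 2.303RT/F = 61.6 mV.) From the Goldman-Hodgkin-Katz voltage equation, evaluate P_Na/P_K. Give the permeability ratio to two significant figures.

Let α = P_Na/P_K. GHK: Vm = 61.6·log₁₀[(Kₒ + α·Naₒ)/(Kᵢ + α·Naᵢ)].
10^(Vm/61.6) = 10^(-45.0/61.6) = 0.18599
So 0.18599·(Kᵢ + α·Naᵢ) = Kₒ + α·Naₒ → α = (0.18599·111.0 − 6.36) / (101.0 − 0.18599·9.3)
α = (20.64 − 6.36) / (101.0 − 1.73) = 14.28/99.27 = 0.1439

0.14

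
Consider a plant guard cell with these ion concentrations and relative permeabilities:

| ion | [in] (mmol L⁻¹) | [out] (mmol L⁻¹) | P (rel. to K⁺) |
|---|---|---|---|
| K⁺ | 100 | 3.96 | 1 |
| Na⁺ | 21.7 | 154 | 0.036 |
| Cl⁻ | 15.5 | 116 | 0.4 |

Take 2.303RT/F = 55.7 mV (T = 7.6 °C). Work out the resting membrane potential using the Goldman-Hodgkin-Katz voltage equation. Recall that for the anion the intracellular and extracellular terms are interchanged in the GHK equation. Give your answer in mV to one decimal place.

Vm = 55.7 · log₁₀[(Σ P·[cation]ₒ + Σ P·[anion]ᵢ) / (Σ P·[cation]ᵢ + Σ P·[anion]ₒ)]
Numerator = 1×3.96 + 0.036×154 + 0.4×15.5 = 15.7
Denominator = 1×100 + 0.036×21.7 + 0.4×116 = 147.2
Vm = 55.7 · log₁₀(0.1067) = 55.7 × (-0.9718) = -54.13 mV

-54.1 mV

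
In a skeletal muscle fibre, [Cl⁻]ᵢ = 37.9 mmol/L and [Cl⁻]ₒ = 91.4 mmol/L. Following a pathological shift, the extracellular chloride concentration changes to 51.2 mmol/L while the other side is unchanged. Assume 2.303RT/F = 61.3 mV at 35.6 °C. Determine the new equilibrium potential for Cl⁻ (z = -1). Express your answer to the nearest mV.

After the shift: [Cl⁻]_out = 51.2, [Cl⁻]_in = 37.9 mmol/L.
E_new = (61.3/-1)·log₁₀(51.2/37.9) = -61.30 · (0.1306) = -8.01 mV

-8 mV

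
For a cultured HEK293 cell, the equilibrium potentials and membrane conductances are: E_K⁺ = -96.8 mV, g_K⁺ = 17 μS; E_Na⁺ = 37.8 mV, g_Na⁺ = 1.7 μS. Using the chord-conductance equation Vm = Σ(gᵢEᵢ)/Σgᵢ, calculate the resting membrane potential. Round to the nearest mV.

-85 mV

Σ gᵢEᵢ = 17·(-96.8) + 1.7·(37.8) = -1581.34
Σ gᵢ = 17 + 1.7 = 18.7
Vm = -1581.34 / 18.7 = -84.56 mV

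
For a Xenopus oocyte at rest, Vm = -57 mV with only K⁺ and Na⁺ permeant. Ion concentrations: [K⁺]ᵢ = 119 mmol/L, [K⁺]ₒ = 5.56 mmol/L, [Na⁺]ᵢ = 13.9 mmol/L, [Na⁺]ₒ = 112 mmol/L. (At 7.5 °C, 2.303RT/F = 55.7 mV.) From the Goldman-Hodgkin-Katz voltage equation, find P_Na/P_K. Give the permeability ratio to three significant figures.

Let α = P_Na/P_K. GHK: Vm = 55.7·log₁₀[(Kₒ + α·Naₒ)/(Kᵢ + α·Naᵢ)].
10^(Vm/55.7) = 10^(-57.0/55.7) = 0.094768
So 0.094768·(Kᵢ + α·Naᵢ) = Kₒ + α·Naₒ → α = (0.094768·119.0 − 5.56) / (112.0 − 0.094768·13.9)
α = (11.28 − 5.56) / (112.0 − 1.317) = 5.717/110.7 = 0.05166

0.0517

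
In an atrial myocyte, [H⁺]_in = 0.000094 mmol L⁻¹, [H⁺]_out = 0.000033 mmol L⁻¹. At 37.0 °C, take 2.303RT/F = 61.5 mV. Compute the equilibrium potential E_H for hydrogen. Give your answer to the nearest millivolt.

E = (61.5/z) · log₁₀([H⁺]_out/[H⁺]_in) with z = +1.
= (61.5/1) · log₁₀(0.000033/0.000094) = 61.50 · log₁₀(0.3511)
= 61.50 · (-0.4546) = -27.96 mV

-28 mV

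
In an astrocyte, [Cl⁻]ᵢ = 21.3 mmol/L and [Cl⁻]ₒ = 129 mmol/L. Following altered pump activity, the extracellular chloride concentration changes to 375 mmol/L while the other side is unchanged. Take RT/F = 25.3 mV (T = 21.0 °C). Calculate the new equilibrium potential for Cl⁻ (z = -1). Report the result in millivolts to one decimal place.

After the shift: [Cl⁻]_out = 375, [Cl⁻]_in = 21.3 mmol/L.
E_new = (25.3/-1)·ln(375/21.3) = -25.30 · (2.8682) = -72.57 mV

-72.6 mV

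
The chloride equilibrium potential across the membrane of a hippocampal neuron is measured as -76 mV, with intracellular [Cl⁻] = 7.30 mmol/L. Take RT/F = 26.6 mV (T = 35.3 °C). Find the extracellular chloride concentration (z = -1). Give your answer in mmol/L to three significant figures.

127 mmol/L

Nernst: E = (26.6/-1) · ln([out]/[in]), so ln([out]/[in]) = -76.0 × -1 / 26.6 = 2.8571.
[out]/[in] = e^(2.8571) = 17.41.
[out] = 17.41 × 7.30 = 127.1 mmol/L.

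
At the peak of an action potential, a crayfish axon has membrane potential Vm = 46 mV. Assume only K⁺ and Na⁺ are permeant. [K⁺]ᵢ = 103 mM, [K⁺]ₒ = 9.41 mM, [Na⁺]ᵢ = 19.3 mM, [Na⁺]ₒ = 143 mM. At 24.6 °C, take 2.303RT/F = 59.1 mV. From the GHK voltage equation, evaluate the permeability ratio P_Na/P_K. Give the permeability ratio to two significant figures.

Let α = P_Na/P_K. GHK: Vm = 59.1·log₁₀[(Kₒ + α·Naₒ)/(Kᵢ + α·Naᵢ)].
10^(Vm/59.1) = 10^(46.0/59.1) = 6.0026
So 6.0026·(Kᵢ + α·Naᵢ) = Kₒ + α·Naₒ → α = (6.0026·103.0 − 9.41) / (143.0 − 6.0026·19.3)
α = (618.3 − 9.41) / (143.0 − 115.9) = 608.9/27.15 = 22.43

22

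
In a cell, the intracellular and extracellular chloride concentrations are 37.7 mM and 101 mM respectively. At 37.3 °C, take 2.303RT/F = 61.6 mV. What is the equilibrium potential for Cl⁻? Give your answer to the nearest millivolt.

-26 mV

E = (61.6/z) · log₁₀([Cl⁻]_out/[Cl⁻]_in) with z = -1.
For an anion, dividing by z = -1 reverses the sign.
= (61.6/-1) · log₁₀(101/37.7) = -61.60 · log₁₀(2.679)
= -61.60 · (0.4280) = -26.36 mV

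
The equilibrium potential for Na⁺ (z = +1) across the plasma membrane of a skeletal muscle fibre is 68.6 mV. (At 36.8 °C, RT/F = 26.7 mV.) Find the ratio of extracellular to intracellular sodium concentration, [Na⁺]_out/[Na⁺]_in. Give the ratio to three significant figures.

13.1

ln([out]/[in]) = E·z/(26.7) = 68.6 × 1 / 26.7 = 2.5693
[out]/[in] = e^(2.5693) = 13.06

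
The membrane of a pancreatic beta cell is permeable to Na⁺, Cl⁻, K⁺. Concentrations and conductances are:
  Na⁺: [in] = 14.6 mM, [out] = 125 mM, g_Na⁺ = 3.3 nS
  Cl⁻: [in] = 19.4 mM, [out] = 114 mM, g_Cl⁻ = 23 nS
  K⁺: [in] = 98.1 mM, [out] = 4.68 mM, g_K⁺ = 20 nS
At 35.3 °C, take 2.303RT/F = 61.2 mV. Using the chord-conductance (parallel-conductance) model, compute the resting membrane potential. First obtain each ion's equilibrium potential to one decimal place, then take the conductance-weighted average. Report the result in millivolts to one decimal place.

E_Na⁺ = (61.2/1)·log₁₀(125/14.6) = 57.1 mV
E_Cl⁻ = (61.2/-1)·log₁₀(114/19.4) = -47.1 mV
E_K⁺ = (61.2/1)·log₁₀(4.68/98.1) = -80.9 mV
Vm = (Σ gᵢEᵢ)/(Σ gᵢ) = (3.3·57.1 + 23·-47.1 + 20·-80.9) / (3.3 + 23 + 20)
= -2512.87 / 46.3 = -54.27 mV

-54.3 mV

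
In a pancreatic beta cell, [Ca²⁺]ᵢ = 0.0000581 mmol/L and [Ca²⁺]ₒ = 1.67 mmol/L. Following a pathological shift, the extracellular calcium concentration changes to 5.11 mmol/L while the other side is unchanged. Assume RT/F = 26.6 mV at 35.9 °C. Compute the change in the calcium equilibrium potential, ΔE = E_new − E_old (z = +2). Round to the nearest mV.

E_old = (26.6/2)·ln(1.67/0.0000581) = 136.54 mV
E_new = (26.6/2)·ln(5.11/0.0000581) = 151.41 mV
ΔE = 151.41 − (136.54) = 14.87 mV

15 mV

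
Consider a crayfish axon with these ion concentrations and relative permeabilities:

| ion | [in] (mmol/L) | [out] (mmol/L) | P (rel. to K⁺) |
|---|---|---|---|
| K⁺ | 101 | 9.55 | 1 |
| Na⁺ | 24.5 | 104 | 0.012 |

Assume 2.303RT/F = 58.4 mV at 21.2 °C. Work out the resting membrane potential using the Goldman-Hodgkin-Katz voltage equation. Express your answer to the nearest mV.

Vm = 58.4 · log₁₀[(Σ P·[cation]ₒ + Σ P·[anion]ᵢ) / (Σ P·[cation]ᵢ + Σ P·[anion]ₒ)]
Numerator = 1×9.55 + 0.012×104 = 10.8
Denominator = 1×101 + 0.012×24.5 = 101.3
Vm = 58.4 · log₁₀(0.1066) = 58.4 × (-0.9722) = -56.78 mV

-57 mV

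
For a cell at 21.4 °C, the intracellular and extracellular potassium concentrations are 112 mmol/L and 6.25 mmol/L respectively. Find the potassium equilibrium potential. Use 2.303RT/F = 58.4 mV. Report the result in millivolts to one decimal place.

-73.2 mV

E = (58.4/z) · log₁₀([K⁺]_out/[K⁺]_in) with z = +1.
= (58.4/1) · log₁₀(6.25/112) = 58.40 · log₁₀(0.0558)
= 58.40 · (-1.2533) = -73.19 mV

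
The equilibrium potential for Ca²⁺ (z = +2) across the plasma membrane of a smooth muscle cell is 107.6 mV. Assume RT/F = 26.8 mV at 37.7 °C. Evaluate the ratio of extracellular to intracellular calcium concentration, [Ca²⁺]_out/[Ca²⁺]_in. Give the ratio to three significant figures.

ln([out]/[in]) = E·z/(26.8) = 107.6 × 2 / 26.8 = 8.0299
[out]/[in] = e^(8.0299) = 3071

3070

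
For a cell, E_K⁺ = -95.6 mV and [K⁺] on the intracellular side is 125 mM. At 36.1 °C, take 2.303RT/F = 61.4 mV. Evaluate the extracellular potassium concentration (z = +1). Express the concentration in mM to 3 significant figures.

Nernst: E = (61.4/1) · log₁₀([out]/[in]), so log₁₀([out]/[in]) = -95.6 × 1 / 61.4 = -1.5570.
[out]/[in] = 10^(-1.5570) = 0.02773.
[out] = 0.02773 × 125 = 3.467 mM.

3.47 mM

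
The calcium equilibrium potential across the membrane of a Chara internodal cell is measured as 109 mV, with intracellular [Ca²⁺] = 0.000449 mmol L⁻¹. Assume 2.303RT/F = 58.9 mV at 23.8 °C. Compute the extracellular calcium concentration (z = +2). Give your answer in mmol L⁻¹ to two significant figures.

2.3 mmol L⁻¹

Nernst: E = (58.9/2) · log₁₀([out]/[in]), so log₁₀([out]/[in]) = 109.0 × 2 / 58.9 = 3.7012.
[out]/[in] = 10^(3.7012) = 5026.
[out] = 5026 × 0.000449 = 2.256 mmol L⁻¹.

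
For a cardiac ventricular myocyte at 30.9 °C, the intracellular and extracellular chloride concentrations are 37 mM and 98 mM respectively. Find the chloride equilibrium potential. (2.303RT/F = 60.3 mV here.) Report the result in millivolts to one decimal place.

E = (60.3/z) · log₁₀([Cl⁻]_out/[Cl⁻]_in) with z = -1.
For an anion, dividing by z = -1 reverses the sign.
= (60.3/-1) · log₁₀(98/37) = -60.30 · log₁₀(2.649)
= -60.30 · (0.4230) = -25.51 mV

-25.5 mV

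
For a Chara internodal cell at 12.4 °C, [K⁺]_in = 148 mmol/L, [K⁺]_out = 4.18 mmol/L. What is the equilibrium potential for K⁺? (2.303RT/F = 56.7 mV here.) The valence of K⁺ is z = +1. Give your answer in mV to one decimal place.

E = (56.7/z) · log₁₀([K⁺]_out/[K⁺]_in) with z = +1.
= (56.7/1) · log₁₀(4.18/148) = 56.70 · log₁₀(0.02824)
= 56.70 · (-1.5491) = -87.83 mV

-87.8 mV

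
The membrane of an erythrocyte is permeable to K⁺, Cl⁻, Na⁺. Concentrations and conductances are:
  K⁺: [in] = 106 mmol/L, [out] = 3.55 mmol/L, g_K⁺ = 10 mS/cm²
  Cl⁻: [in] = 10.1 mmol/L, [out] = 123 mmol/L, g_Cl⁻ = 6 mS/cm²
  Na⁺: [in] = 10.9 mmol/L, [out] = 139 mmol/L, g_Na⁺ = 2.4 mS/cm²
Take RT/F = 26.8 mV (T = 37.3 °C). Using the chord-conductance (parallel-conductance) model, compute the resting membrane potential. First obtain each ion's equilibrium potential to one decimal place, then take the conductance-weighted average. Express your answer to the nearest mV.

-62 mV

E_K⁺ = (26.8/1)·ln(3.55/106) = -91.0 mV
E_Cl⁻ = (26.8/-1)·ln(123/10.1) = -67.0 mV
E_Na⁺ = (26.8/1)·ln(139/10.9) = 68.2 mV
Vm = (Σ gᵢEᵢ)/(Σ gᵢ) = (10·-91.0 + 6·-67.0 + 2.4·68.2) / (10 + 6 + 2.4)
= -1148.32 / 18.4 = -62.41 mV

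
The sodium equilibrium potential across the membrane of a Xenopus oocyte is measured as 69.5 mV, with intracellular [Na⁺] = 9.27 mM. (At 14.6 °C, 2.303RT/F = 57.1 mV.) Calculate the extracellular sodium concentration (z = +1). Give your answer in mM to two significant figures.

150 mM

Nernst: E = (57.1/1) · log₁₀([out]/[in]), so log₁₀([out]/[in]) = 69.5 × 1 / 57.1 = 1.2172.
[out]/[in] = 10^(1.2172) = 16.49.
[out] = 16.49 × 9.27 = 152.8 mM.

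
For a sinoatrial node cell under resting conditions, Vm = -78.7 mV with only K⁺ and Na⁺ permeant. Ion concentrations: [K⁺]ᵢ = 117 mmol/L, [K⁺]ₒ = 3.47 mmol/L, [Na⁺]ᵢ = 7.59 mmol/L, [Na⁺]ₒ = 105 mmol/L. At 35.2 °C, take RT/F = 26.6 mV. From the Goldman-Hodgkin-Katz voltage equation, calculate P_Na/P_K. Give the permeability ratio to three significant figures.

0.0249

Let α = P_Na/P_K. GHK: Vm = 26.6·ln[(Kₒ + α·Naₒ)/(Kᵢ + α·Naᵢ)].
e^(Vm/26.6) = e^(-78.7/26.6) = 0.051889
So 0.051889·(Kᵢ + α·Naᵢ) = Kₒ + α·Naₒ → α = (0.051889·117.0 − 3.47) / (105.0 − 0.051889·7.59)
α = (6.071 − 3.47) / (105.0 − 0.3938) = 2.601/104.6 = 0.02486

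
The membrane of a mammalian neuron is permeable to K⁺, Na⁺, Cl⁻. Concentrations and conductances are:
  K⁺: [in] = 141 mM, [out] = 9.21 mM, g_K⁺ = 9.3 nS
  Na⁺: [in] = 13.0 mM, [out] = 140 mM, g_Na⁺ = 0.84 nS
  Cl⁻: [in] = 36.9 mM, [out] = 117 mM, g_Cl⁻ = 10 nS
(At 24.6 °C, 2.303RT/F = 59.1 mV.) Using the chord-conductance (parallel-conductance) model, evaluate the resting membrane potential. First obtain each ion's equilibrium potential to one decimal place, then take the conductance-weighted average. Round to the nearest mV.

-44 mV

E_K⁺ = (59.1/1)·log₁₀(9.21/141) = -70.0 mV
E_Na⁺ = (59.1/1)·log₁₀(140/13.0) = 61.0 mV
E_Cl⁻ = (59.1/-1)·log₁₀(117/36.9) = -29.6 mV
Vm = (Σ gᵢEᵢ)/(Σ gᵢ) = (9.3·-70.0 + 0.84·61.0 + 10·-29.6) / (9.3 + 0.84 + 10)
= -895.76 / 20.14 = -44.48 mV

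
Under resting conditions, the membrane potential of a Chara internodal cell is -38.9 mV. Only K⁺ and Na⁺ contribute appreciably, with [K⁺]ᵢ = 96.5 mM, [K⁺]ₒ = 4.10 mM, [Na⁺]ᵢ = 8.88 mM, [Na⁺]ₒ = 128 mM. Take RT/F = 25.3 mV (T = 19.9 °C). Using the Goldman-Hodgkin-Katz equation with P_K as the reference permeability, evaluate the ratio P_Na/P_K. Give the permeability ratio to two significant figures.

Let α = P_Na/P_K. GHK: Vm = 25.3·ln[(Kₒ + α·Naₒ)/(Kᵢ + α·Naᵢ)].
e^(Vm/25.3) = e^(-38.9/25.3) = 0.21491
So 0.21491·(Kᵢ + α·Naᵢ) = Kₒ + α·Naₒ → α = (0.21491·96.5 − 4.1) / (128.0 − 0.21491·8.88)
α = (20.74 − 4.1) / (128.0 − 1.908) = 16.64/126.1 = 0.132

0.13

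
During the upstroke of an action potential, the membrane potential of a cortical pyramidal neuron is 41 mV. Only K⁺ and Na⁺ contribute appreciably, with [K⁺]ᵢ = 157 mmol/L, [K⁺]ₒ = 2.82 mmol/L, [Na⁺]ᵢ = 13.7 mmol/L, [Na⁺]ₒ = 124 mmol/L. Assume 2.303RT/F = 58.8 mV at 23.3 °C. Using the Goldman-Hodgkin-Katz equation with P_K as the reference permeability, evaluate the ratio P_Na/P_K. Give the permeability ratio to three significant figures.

Let α = P_Na/P_K. GHK: Vm = 58.8·log₁₀[(Kₒ + α·Naₒ)/(Kᵢ + α·Naᵢ)].
10^(Vm/58.8) = 10^(41.0/58.8) = 4.9806
So 4.9806·(Kᵢ + α·Naᵢ) = Kₒ + α·Naₒ → α = (4.9806·157.0 − 2.82) / (124.0 − 4.9806·13.7)
α = (781.9 − 2.82) / (124.0 − 68.23) = 779.1/55.77 = 13.97

14.0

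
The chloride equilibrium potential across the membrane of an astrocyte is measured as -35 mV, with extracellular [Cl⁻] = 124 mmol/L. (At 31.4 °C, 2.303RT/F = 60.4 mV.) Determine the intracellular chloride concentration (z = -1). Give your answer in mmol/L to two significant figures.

33 mmol/L

Nernst: E = (60.4/-1) · log₁₀([out]/[in]), so log₁₀([out]/[in]) = -35.0 × -1 / 60.4 = 0.5795.
[out]/[in] = 10^(0.5795) = 3.797.
[in] = 124 / 3.797 = 32.66 mmol/L.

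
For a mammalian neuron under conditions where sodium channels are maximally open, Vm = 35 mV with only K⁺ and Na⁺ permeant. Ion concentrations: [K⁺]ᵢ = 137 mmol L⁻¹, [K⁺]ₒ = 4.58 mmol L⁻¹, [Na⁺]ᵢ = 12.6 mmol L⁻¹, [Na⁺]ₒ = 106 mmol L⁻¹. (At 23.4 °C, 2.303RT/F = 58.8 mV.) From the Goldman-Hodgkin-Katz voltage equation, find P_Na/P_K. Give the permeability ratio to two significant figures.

9.5

Let α = P_Na/P_K. GHK: Vm = 58.8·log₁₀[(Kₒ + α·Naₒ)/(Kᵢ + α·Naᵢ)].
10^(Vm/58.8) = 10^(35.0/58.8) = 3.9377
So 3.9377·(Kᵢ + α·Naᵢ) = Kₒ + α·Naₒ → α = (3.9377·137.0 − 4.58) / (106.0 − 3.9377·12.6)
α = (539.5 − 4.58) / (106.0 − 49.61) = 534.9/56.39 = 9.486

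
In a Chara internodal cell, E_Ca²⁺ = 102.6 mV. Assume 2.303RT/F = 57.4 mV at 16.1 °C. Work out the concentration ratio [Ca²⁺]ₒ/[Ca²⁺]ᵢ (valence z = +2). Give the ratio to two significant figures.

3800

log₁₀([out]/[in]) = E·z/(57.4) = 102.6 × 2 / 57.4 = 3.5749
[out]/[in] = 10^(3.5749) = 3758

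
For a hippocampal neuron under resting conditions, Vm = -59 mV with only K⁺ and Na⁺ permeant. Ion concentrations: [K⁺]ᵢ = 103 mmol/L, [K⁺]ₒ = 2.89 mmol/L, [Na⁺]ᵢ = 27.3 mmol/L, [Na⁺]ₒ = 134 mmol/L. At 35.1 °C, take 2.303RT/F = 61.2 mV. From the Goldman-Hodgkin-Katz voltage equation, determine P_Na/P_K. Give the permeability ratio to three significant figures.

0.0633

Let α = P_Na/P_K. GHK: Vm = 61.2·log₁₀[(Kₒ + α·Naₒ)/(Kᵢ + α·Naᵢ)].
10^(Vm/61.2) = 10^(-59.0/61.2) = 0.10863
So 0.10863·(Kᵢ + α·Naᵢ) = Kₒ + α·Naₒ → α = (0.10863·103.0 − 2.89) / (134.0 − 0.10863·27.3)
α = (11.19 − 2.89) / (134.0 − 2.966) = 8.299/131 = 0.06333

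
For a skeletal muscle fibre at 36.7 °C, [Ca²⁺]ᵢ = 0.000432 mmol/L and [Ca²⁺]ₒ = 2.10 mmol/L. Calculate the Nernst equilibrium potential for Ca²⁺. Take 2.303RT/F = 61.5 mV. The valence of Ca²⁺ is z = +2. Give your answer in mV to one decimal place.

113.4 mV

E = (61.5/z) · log₁₀([Ca²⁺]_out/[Ca²⁺]_in) with z = +2.
= (61.5/2) · log₁₀(2.10/0.000432) = 30.75 · log₁₀(4861)
= 30.75 · (3.6867) = 113.37 mV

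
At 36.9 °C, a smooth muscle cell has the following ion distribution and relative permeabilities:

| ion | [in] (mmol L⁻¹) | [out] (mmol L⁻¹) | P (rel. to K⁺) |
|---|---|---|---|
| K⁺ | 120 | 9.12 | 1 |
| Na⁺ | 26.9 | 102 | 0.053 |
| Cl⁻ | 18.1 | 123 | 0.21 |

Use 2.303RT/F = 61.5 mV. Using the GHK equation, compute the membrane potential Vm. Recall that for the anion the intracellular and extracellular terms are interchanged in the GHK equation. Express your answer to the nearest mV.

-56 mV

Vm = 61.5 · log₁₀[(Σ P·[cation]ₒ + Σ P·[anion]ᵢ) / (Σ P·[cation]ᵢ + Σ P·[anion]ₒ)]
Numerator = 1×9.12 + 0.053×102 + 0.21×18.1 = 18.33
Denominator = 1×120 + 0.053×26.9 + 0.21×123 = 147.3
Vm = 61.5 · log₁₀(0.12446) = 61.5 × (-0.9050) = -55.66 mV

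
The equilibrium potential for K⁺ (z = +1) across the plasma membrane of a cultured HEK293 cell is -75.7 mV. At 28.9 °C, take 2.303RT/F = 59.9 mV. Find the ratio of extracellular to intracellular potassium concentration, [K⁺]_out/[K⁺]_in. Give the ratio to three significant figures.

0.0545

log₁₀([out]/[in]) = E·z/(59.9) = -75.7 × 1 / 59.9 = -1.2638
[out]/[in] = 10^(-1.2638) = 0.05448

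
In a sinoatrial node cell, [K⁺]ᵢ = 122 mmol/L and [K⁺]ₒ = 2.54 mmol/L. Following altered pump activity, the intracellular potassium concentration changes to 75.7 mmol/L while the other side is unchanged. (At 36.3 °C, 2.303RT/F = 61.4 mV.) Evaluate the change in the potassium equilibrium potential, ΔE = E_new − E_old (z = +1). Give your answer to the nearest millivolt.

13 mV

E_old = (61.4/1)·log₁₀(2.54/122) = -103.25 mV
E_new = (61.4/1)·log₁₀(2.54/75.7) = -90.52 mV
ΔE = -90.52 − (-103.25) = 12.73 mV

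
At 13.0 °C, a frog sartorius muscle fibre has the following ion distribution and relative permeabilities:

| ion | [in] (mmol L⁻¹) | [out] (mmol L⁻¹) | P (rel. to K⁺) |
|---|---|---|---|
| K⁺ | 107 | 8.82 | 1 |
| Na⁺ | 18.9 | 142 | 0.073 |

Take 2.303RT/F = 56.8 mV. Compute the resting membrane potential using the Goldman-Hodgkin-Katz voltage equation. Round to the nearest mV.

Vm = 56.8 · log₁₀[(Σ P·[cation]ₒ + Σ P·[anion]ᵢ) / (Σ P·[cation]ᵢ + Σ P·[anion]ₒ)]
Numerator = 1×8.82 + 0.073×142 = 19.19
Denominator = 1×107 + 0.073×18.9 = 108.4
Vm = 56.8 · log₁₀(0.17703) = 56.8 × (-0.7520) = -42.71 mV

-43 mV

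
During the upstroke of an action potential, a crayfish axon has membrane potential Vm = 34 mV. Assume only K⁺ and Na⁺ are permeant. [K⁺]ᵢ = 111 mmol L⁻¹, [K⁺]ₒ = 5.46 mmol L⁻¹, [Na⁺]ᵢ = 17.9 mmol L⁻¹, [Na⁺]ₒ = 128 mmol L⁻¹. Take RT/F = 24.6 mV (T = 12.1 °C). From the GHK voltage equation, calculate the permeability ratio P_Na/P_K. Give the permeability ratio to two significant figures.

7.7

Let α = P_Na/P_K. GHK: Vm = 24.6·ln[(Kₒ + α·Naₒ)/(Kᵢ + α·Naᵢ)].
e^(Vm/24.6) = e^(34.0/24.6) = 3.9833
So 3.9833·(Kᵢ + α·Naᵢ) = Kₒ + α·Naₒ → α = (3.9833·111.0 − 5.46) / (128.0 − 3.9833·17.9)
α = (442.1 − 5.46) / (128.0 − 71.3) = 436.7/56.7 = 7.702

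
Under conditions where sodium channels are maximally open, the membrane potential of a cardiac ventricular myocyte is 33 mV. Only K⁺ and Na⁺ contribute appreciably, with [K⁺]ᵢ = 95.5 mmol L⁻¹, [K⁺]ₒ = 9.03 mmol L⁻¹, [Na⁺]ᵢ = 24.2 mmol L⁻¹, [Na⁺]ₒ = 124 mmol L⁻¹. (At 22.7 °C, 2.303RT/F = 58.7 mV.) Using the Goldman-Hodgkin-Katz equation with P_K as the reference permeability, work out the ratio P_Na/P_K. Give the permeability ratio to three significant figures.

9.51

Let α = P_Na/P_K. GHK: Vm = 58.7·log₁₀[(Kₒ + α·Naₒ)/(Kᵢ + α·Naᵢ)].
10^(Vm/58.7) = 10^(33.0/58.7) = 3.6491
So 3.6491·(Kᵢ + α·Naᵢ) = Kₒ + α·Naₒ → α = (3.6491·95.5 − 9.03) / (124.0 − 3.6491·24.2)
α = (348.5 − 9.03) / (124.0 − 88.31) = 339.5/35.69 = 9.51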